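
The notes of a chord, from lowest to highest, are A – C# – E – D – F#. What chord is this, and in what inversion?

D major ninth, second inversion

The pitch classes A, C#, E, D, F# arrange in thirds as D–F#–A–C#–E: a D major ninth chord.
A is the fifth of D major ninth; fifth in the bass means second inversion.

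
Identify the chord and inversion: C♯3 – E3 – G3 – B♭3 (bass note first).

The distinct note names are C#, E, G, Bb. Stacked in thirds they read C#–E–G–Bb, which is a diminished seventh chord on C#.
With the root (C#) in the bass, the chord is in root position (figured bass 7).

C# diminished seventh, root position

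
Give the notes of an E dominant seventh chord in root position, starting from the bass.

The chord tones are E–G#–B–D. With the root (E) lowest for root position: E, G#, B, D.

E, G#, B, D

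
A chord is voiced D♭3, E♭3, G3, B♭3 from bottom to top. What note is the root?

Eb

Db, Eb, G, Bb are the tones of an Eb dominant seventh chord (Eb–G–Bb–Db), making Eb the root.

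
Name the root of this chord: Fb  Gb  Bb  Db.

Gb

The distinct letter names are Fb, Gb, Bb, Db. Arranged as a stack of thirds they read Gb–Bb–Db–Fb, so Gb is the root (a Gb dominant seventh chord).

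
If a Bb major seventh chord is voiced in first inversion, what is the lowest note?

In first inversion the third is lowest. For Bb major seventh (Bb–D–F–A) that is D.

D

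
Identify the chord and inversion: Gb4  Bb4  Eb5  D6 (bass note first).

The pitch classes Gb, Bb, Eb, D arrange in thirds as Eb–Gb–Bb–D: an Eb minor-major seventh chord.
Gb is the third of Eb minor-major seventh; third in the bass means first inversion (figured bass 6/5).

Eb minor-major seventh, first inversion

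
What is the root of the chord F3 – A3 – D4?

D

F, A, D are the tones of a D minor triad (D–F–A), making D the root.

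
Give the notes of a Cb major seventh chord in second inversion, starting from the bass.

Gb, Bb, Cb, Eb

Cb major seventh is Cb–Eb–Gb–Bb. Second inversion puts the fifth (Gb) in the bass, with the remaining tones above: Gb, Bb, Cb, Eb.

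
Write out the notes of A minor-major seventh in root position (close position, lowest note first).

A, C, E, G#

A minor-major seventh is A–C–E–G#. Root position puts the root (A) in the bass, with the remaining tones above: A, C, E, G#.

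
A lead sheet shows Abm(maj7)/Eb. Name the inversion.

second inversion

Abm(maj7)/Eb means Ab minor-major seventh with Eb in the bass. Eb is the fifth of Ab minor-major seventh (Ab–Cb–Eb–G), so this is second inversion.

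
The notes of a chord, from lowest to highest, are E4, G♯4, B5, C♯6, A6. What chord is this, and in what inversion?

The pitch classes E, G#, B, C#, A arrange in thirds as A–C#–E–G#–B: an A major ninth chord.
The lowest note is E, the fifth of the chord, so this is second inversion.

A major ninth, second inversion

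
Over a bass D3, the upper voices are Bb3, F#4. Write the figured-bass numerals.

The notes D, Bb, F# stack in thirds as Bb–D–F# — a Bb augmented triad. The bass D is the third, so this is first inversion: figured 6.

6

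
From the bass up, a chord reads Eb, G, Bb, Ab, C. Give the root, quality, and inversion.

Ab major ninth, second inversion

Reducing to letter names: Eb, G, Bb, Ab, C. These stack in thirds as Ab–C–Eb–G–Bb — an Ab major ninth chord.
With the fifth (Eb) in the bass, the chord is in second inversion.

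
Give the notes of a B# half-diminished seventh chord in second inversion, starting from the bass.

B# half-diminished seventh is B#–D#–F#–A#. Second inversion puts the fifth (F#) in the bass, with the remaining tones above: F#, A#, B#, D#.

F#, A#, B#, D#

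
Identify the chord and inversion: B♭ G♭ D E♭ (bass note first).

Reducing to letter names: Bb, Gb, D, Eb. These stack in thirds as Eb–Gb–Bb–D — an Eb minor-major seventh chord.
The lowest note is Bb, the fifth of the chord, so this is second inversion (figured bass 4/3).

Eb minor-major seventh, second inversion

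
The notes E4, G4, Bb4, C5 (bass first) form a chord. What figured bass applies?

The notes E, G, Bb, C stack in thirds as C–E–G–Bb — a C dominant seventh chord. The bass E is the third, so this is first inversion: figured 6/5.

6/5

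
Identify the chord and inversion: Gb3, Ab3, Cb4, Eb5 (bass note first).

Reducing to letter names: Gb, Ab, Cb, Eb. These stack in thirds as Ab–Cb–Eb–Gb — an Ab minor seventh chord.
Gb is the seventh of Ab minor seventh; seventh in the bass means third inversion (figured bass 4/2).

Ab minor seventh, third inversion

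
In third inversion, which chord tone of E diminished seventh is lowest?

The seventh of E diminished seventh (E–G–Bb–Db) is Db; that is the bass in third inversion.

Db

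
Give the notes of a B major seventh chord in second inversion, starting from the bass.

F#, A#, B, D#

Spelling B major seventh: B–D#–F#–A#. In second inversion the fifth is bass, giving F#, A#, B, D# from the bottom.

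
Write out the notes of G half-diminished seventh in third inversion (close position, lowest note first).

The chord tones are G–Bb–Db–F. With the seventh (F) lowest for third inversion: F, G, Bb, Db.

F, G, Bb, Db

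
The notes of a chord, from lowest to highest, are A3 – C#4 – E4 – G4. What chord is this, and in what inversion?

A dominant seventh, root position

The pitch classes A, C#, E, G arrange in thirds as A–C#–E–G: an A dominant seventh chord.
A is the root of A dominant seventh; root in the bass means root position (figured bass 7).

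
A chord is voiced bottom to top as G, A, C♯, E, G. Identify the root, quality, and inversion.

The distinct note names are G, A, C#, E. Stacked in thirds they read A–C#–E–G, which is a dominant seventh chord on A.
The lowest note is G, the seventh of the chord, so this is third inversion (figured bass 4/2).

A dominant seventh, third inversion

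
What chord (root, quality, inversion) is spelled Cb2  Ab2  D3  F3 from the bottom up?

Reducing to letter names: Cb, Ab, D, F. These stack in thirds as D–F–Ab–Cb — a D diminished seventh chord.
Cb is the seventh of D diminished seventh; seventh in the bass means third inversion (figured bass 4/2).

D diminished seventh, third inversion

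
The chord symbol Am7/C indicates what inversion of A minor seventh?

first inversion

Am7/C means A minor seventh with C in the bass. C is the third of A minor seventh (A–C–E–G), so this is first inversion.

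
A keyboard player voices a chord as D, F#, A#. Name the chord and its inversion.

Reducing to letter names: D, F#, A#. These stack in thirds as D–F#–A# — a D augmented triad.
With the root (D) in the bass, the chord is in root position (figured bass 5/3).

D augmented, root position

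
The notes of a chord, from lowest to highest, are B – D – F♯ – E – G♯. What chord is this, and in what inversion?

Reducing to letter names: B, D, F#, E, G#. These stack in thirds as E–G#–B–D–F# — an E dominant ninth chord.
B is the fifth of E dominant ninth; fifth in the bass means second inversion.

E dominant ninth, second inversion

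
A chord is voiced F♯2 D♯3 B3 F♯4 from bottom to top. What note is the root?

Reordering F#, D#, B into stacked thirds gives B–D#–F#; the bottom of that stack, B, is the root.

B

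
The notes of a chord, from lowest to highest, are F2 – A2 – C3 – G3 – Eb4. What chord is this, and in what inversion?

The pitch classes F, A, C, G, Eb arrange in thirds as F–A–C–Eb–G: an F dominant ninth chord.
F is the root of F dominant ninth; root in the bass means root position.

F dominant ninth, root position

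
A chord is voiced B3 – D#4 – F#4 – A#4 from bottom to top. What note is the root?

The distinct letter names are B, D#, F#, A#. Arranged as a stack of thirds they read B–D#–F#–A#, so B is the root (a B major seventh chord).

B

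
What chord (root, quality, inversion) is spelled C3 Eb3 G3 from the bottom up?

C minor, root position

The pitch classes C, Eb, G arrange in thirds as C–Eb–G: a C minor triad.
The lowest note is C, the root of the chord, so this is root position (figured bass 5/3).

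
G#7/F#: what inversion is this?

G#7/F# means G# dominant seventh with F# in the bass. F# is the seventh of G# dominant seventh (G#–B#–D#–F#), so this is third inversion.

third inversion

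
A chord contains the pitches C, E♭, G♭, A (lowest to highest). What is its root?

A

C, Eb, Gb, A are the tones of an A diminished seventh chord (A–C–Eb–Gb), making A the root.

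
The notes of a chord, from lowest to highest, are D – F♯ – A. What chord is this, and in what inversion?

D major, root position

The pitch classes D, F#, A arrange in thirds as D–F#–A: a D major triad.
D is the root of D major; root in the bass means root position (figured bass 5/3).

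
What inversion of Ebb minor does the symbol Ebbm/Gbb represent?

Ebbm/Gbb means Ebb minor with Gbb in the bass. Gbb is the third of Ebb minor (Ebb–Gbb–Bbb), so this is first inversion.

first inversion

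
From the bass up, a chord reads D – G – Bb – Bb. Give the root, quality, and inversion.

G minor, second inversion

Reducing to letter names: D, G, Bb. These stack in thirds as G–Bb–D — a G minor triad.
With the fifth (D) in the bass, the chord is in second inversion (figured bass 6/4).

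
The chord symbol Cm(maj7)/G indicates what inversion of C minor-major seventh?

Cm(maj7)/G means C minor-major seventh with G in the bass. G is the fifth of C minor-major seventh (C–Eb–G–B), so this is second inversion.

second inversion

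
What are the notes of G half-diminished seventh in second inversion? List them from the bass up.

Spelling G half-diminished seventh: G–Bb–Db–F. In second inversion the fifth is bass, giving Db, F, G, Bb from the bottom.

Db, F, G, Bb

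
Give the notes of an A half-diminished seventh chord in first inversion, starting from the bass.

C, Eb, G, A

A half-diminished seventh is A–C–Eb–G. First inversion puts the third (C) in the bass, with the remaining tones above: C, Eb, G, A.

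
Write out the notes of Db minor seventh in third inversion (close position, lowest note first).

The chord tones are Db–Fb–Ab–Cb. With the seventh (Cb) lowest for third inversion: Cb, Db, Fb, Ab.

Cb, Db, Fb, Ab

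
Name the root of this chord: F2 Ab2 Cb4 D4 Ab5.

D

Reordering F, Ab, Cb, D into stacked thirds gives D–F–Ab–Cb; the bottom of that stack, D, is the root.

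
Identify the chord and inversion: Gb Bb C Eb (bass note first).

The distinct note names are Gb, Bb, C, Eb. Stacked in thirds they read C–Eb–Gb–Bb, which is a half-diminished seventh chord on C.
The lowest note is Gb, the fifth of the chord, so this is second inversion (figured bass 4/3).

C half-diminished seventh, second inversion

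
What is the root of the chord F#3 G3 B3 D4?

G

F#, G, B, D are the tones of a G major seventh chord (G–B–D–F#), making G the root.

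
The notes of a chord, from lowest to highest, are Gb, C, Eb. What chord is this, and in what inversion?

C diminished, second inversion

Reducing to letter names: Gb, C, Eb. These stack in thirds as C–Eb–Gb — a C diminished triad.
The lowest note is Gb, the fifth of the chord, so this is second inversion (figured bass 6/4).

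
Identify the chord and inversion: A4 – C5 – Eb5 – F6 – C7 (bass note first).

The distinct note names are A, C, Eb, F. Stacked in thirds they read F–A–C–Eb, which is a dominant seventh chord on F.
With the third (A) in the bass, the chord is in first inversion (figured bass 6/5).

F dominant seventh, first inversion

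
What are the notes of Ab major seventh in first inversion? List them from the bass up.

Ab major seventh is Ab–C–Eb–G. First inversion puts the third (C) in the bass, with the remaining tones above: C, Eb, G, Ab.

C, Eb, G, Ab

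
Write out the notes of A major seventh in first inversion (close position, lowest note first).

The chord tones are A–C#–E–G#. With the third (C#) lowest for first inversion: C#, E, G#, A.

C#, E, G#, A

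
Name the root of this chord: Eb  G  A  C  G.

Reordering Eb, G, A, C into stacked thirds gives A–C–Eb–G; the bottom of that stack, A, is the root.

A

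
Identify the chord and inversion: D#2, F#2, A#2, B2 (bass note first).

B major seventh, first inversion

Reducing to letter names: D#, F#, A#, B. These stack in thirds as B–D#–F#–A# — a B major seventh chord.
The lowest note is D#, the third of the chord, so this is first inversion (figured bass 6/5).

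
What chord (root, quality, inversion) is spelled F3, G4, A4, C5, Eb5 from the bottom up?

F dominant ninth, root position

The distinct note names are F, G, A, C, Eb. Stacked in thirds they read F–A–C–Eb–G, which is a dominant ninth chord on F.
The lowest note is F, the root of the chord, so this is root position.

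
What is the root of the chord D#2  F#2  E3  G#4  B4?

D#, F#, E, G#, B are the tones of an E major ninth chord (E–G#–B–D#–F#), making E the root.

E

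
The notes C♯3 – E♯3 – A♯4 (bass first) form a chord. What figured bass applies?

6

The notes C#, E#, A# stack in thirds as A#–C#–E# — an A# minor triad. The bass C# is the third, so this is first inversion: figured 6.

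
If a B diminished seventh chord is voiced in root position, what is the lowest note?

The root of B diminished seventh (B–D–F–Ab) is B; that is the bass in root position.

B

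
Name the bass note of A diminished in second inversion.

The fifth of A diminished (A–C–Eb) is Eb; that is the bass in second inversion.

Eb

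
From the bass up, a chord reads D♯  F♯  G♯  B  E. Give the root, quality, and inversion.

E major ninth, third inversion

Reducing to letter names: D#, F#, G#, B, E. These stack in thirds as E–G#–B–D#–F# — an E major ninth chord.
With the seventh (D#) in the bass, the chord is in third inversion.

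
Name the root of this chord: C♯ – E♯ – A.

The distinct letter names are C#, E#, A. Arranged as a stack of thirds they read A–C#–E#, so A is the root (an A augmented triad).

A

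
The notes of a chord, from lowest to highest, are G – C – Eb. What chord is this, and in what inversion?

C minor, second inversion

The distinct note names are G, C, Eb. Stacked in thirds they read C–Eb–G, which is a minor triad on C.
G is the fifth of C minor; fifth in the bass means second inversion (figured bass 6/4).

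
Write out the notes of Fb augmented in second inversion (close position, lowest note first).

Spelling Fb augmented: Fb–Ab–C. In second inversion the fifth is bass, giving C, Fb, Ab from the bottom.

C, Fb, Ab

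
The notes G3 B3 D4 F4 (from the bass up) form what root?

G

Reordering G, B, D, F into stacked thirds gives G–B–D–F; the bottom of that stack, G, is the root.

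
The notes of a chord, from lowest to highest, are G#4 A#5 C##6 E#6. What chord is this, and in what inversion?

A# dominant seventh, third inversion

The distinct note names are G#, A#, C##, E#. Stacked in thirds they read A#–C##–E#–G#, which is a dominant seventh chord on A#.
The lowest note is G#, the seventh of the chord, so this is third inversion (figured bass 4/2).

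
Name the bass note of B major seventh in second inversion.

In second inversion the fifth is lowest. For B major seventh (B–D#–F#–A#) that is F#.

F#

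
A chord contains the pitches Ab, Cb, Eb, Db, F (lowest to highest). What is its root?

Db

Ab, Cb, Eb, Db, F are the tones of a Db dominant ninth chord (Db–F–Ab–Cb–Eb), making Db the root.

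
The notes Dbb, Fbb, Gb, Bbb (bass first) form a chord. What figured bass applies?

The notes Dbb, Fbb, Gb, Bbb stack in thirds as Gb–Bbb–Dbb–Fbb — a Gb diminished seventh chord. The bass Dbb is the fifth, so this is second inversion: figured 4/3.

4/3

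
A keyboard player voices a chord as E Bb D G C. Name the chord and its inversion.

The pitch classes E, Bb, D, G, C arrange in thirds as C–E–G–Bb–D: a C dominant ninth chord.
With the third (E) in the bass, the chord is in first inversion.

C dominant ninth, first inversion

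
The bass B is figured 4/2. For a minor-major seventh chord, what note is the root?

The figures 4/2 mean the seventh of the chord is in the bass. If B is the seventh of a minor-major seventh chord, the root is C (chord tones C–Eb–G–B).

C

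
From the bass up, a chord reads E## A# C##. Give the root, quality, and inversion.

Reducing to letter names: E##, A#, C##. These stack in thirds as A#–C##–E## — an A# augmented triad.
E## is the fifth of A# augmented; fifth in the bass means second inversion (figured bass 6/4).

A# augmented, second inversion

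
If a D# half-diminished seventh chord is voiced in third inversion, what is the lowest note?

C#

In third inversion the seventh is lowest. For D# half-diminished seventh (D#–F#–A–C#) that is C#.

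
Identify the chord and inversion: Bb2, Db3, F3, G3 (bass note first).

The pitch classes Bb, Db, F, G arrange in thirds as G–Bb–Db–F: a G half-diminished seventh chord.
The lowest note is Bb, the third of the chord, so this is first inversion (figured bass 6/5).

G half-diminished seventh, first inversion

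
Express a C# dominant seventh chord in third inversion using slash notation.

Third inversion of C# dominant seventh has the seventh (B) in the bass. As a slash chord: C#7/B.

C#7/B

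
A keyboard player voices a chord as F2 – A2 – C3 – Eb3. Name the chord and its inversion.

F dominant seventh, root position

The pitch classes F, A, C, Eb arrange in thirds as F–A–C–Eb: an F dominant seventh chord.
With the root (F) in the bass, the chord is in root position (figured bass 7).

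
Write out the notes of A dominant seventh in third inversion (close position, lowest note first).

Spelling A dominant seventh: A–C#–E–G. In third inversion the seventh is bass, giving G, A, C#, E from the bottom.

G, A, C#, E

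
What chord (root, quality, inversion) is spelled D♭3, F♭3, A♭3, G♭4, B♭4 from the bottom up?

The pitch classes Db, Fb, Ab, Gb, Bb arrange in thirds as Gb–Bb–Db–Fb–Ab: a Gb dominant ninth chord.
Db is the fifth of Gb dominant ninth; fifth in the bass means second inversion.

Gb dominant ninth, second inversion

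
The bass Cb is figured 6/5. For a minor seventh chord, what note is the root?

Ab

The figures 6/5 mean the third of the chord is in the bass. If Cb is the third of a minor seventh chord, the root is Ab (chord tones Ab–Cb–Eb–Gb).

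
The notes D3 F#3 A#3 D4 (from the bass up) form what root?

The distinct letter names are D, F#, A#. Arranged as a stack of thirds they read D–F#–A#, so D is the root (a D augmented triad).

D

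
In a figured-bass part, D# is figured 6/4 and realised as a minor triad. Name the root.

G#

The figures 6/4 mean the fifth of the chord is in the bass. If D# is the fifth of a minor triad, the root is G# (chord tones G#–B–D#).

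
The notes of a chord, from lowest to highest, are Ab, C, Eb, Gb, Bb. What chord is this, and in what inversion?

Ab dominant ninth, root position

Reducing to letter names: Ab, C, Eb, Gb, Bb. These stack in thirds as Ab–C–Eb–Gb–Bb — an Ab dominant ninth chord.
With the root (Ab) in the bass, the chord is in root position.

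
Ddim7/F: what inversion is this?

first inversion

Ddim7/F means D diminished seventh with F in the bass. F is the third of D diminished seventh (D–F–Ab–Cb), so this is first inversion.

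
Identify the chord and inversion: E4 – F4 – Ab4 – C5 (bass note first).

F minor-major seventh, third inversion

The distinct note names are E, F, Ab, C. Stacked in thirds they read F–Ab–C–E, which is a minor-major seventh chord on F.
E is the seventh of F minor-major seventh; seventh in the bass means third inversion (figured bass 4/2).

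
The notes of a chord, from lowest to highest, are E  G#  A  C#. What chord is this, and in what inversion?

A major seventh, second inversion

Reducing to letter names: E, G#, A, C#. These stack in thirds as A–C#–E–G# — an A major seventh chord.
The lowest note is E, the fifth of the chord, so this is second inversion (figured bass 4/3).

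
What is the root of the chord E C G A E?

E, C, G, A are the tones of an A minor seventh chord (A–C–E–G), making A the root.

A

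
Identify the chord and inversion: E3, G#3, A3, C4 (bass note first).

Reducing to letter names: E, G#, A, C. These stack in thirds as A–C–E–G# — an A minor-major seventh chord.
The lowest note is E, the fifth of the chord, so this is second inversion (figured bass 4/3).

A minor-major seventh, second inversion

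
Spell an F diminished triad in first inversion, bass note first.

Ab, Cb, F

The chord tones are F–Ab–Cb. With the third (Ab) lowest for first inversion: Ab, Cb, F.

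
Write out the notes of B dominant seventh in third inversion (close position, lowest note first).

The chord tones are B–D#–F#–A. With the seventh (A) lowest for third inversion: A, B, D#, F#.

A, B, D#, F#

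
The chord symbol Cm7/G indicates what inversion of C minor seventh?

Cm7/G means C minor seventh with G in the bass. G is the fifth of C minor seventh (C–Eb–G–Bb), so this is second inversion.

second inversion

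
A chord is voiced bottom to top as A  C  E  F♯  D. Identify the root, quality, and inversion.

D dominant ninth, second inversion

Reducing to letter names: A, C, E, F#, D. These stack in thirds as D–F#–A–C–E — a D dominant ninth chord.
The lowest note is A, the fifth of the chord, so this is second inversion.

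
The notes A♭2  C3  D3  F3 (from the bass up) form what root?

Ab, C, D, F are the tones of a D half-diminished seventh chord (D–F–Ab–C), making D the root.

D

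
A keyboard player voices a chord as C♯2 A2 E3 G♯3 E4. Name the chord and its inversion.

A major seventh, first inversion

The distinct note names are C#, A, E, G#. Stacked in thirds they read A–C#–E–G#, which is a major seventh chord on A.
C# is the third of A major seventh; third in the bass means first inversion (figured bass 6/5).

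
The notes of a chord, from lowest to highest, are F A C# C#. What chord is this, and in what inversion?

F augmented, root position

The distinct note names are F, A, C#. Stacked in thirds they read F–A–C#, which is an augmented triad on F.
The lowest note is F, the root of the chord, so this is root position (figured bass 5/3).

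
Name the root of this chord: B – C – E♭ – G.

C

Reordering B, C, Eb, G into stacked thirds gives C–Eb–G–B; the bottom of that stack, C, is the root.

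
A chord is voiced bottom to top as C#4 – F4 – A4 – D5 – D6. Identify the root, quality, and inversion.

D minor-major seventh, third inversion

The pitch classes C#, F, A, D arrange in thirds as D–F–A–C#: a D minor-major seventh chord.
With the seventh (C#) in the bass, the chord is in third inversion (figured bass 4/2).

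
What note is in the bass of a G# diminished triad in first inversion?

B

The third of G# diminished (G#–B–D) is B; that is the bass in first inversion.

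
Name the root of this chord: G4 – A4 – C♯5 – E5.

G, A, C#, E are the tones of an A dominant seventh chord (A–C#–E–G), making A the root.

A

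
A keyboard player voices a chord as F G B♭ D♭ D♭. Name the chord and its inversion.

G half-diminished seventh, third inversion

Reducing to letter names: F, G, Bb, Db. These stack in thirds as G–Bb–Db–F — a G half-diminished seventh chord.
F is the seventh of G half-diminished seventh; seventh in the bass means third inversion (figured bass 4/2).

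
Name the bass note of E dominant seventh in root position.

E

In root position the root is lowest. For E dominant seventh (E–G#–B–D) that is E.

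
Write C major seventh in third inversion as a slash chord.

Third inversion of C major seventh has the seventh (B) in the bass. As a slash chord: Cmaj7/B.

Cmaj7/B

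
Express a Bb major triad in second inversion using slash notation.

Second inversion of Bb major has the fifth (F) in the bass. As a slash chord: Bb/F.

Bb/F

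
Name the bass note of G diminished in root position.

G

In root position the root is lowest. For G diminished (G–Bb–Db) that is G.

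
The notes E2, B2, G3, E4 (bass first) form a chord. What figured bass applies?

5/3

The notes E, B, G stack in thirds as E–G–B — an E minor triad. The bass E is the root, so this is root position: figured 5/3.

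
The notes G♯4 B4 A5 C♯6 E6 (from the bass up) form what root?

A

The distinct letter names are G#, B, A, C#, E. Arranged as a stack of thirds they read A–C#–E–G#–B, so A is the root (an A major ninth chord).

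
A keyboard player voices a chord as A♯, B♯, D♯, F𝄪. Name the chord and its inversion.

Reducing to letter names: A#, B#, D#, F##. These stack in thirds as B#–D#–F##–A# — a B# minor seventh chord.
With the seventh (A#) in the bass, the chord is in third inversion (figured bass 4/2).

B# minor seventh, third inversion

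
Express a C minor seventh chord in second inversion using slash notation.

Cm7/G

Second inversion of C minor seventh has the fifth (G) in the bass. As a slash chord: Cm7/G.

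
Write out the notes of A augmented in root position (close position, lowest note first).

Spelling A augmented: A–C#–E#. In root position the root is bass, giving A, C#, E# from the bottom.

A, C#, E#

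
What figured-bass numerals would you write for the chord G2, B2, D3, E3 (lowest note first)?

6/5

The notes G, B, D, E stack in thirds as E–G–B–D — an E minor seventh chord. The bass G is the third, so this is first inversion: figured 6/5.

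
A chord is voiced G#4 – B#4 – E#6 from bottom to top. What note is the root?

Reordering G#, B#, E# into stacked thirds gives E#–G#–B#; the bottom of that stack, E#, is the root.

E#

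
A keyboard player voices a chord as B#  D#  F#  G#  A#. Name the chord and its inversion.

G# dominant ninth, first inversion

The distinct note names are B#, D#, F#, G#, A#. Stacked in thirds they read G#–B#–D#–F#–A#, which is a dominant ninth chord on G#.
B# is the third of G# dominant ninth; third in the bass means first inversion.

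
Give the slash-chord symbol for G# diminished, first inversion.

First inversion of G# diminished has the third (B) in the bass. As a slash chord: G#dim/B.

G#dim/B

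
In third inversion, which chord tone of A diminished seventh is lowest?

Gb

The seventh of A diminished seventh (A–C–Eb–Gb) is Gb; that is the bass in third inversion.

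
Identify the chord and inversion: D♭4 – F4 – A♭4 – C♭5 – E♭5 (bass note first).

Db dominant ninth, root position

The distinct note names are Db, F, Ab, Cb, Eb. Stacked in thirds they read Db–F–Ab–Cb–Eb, which is a dominant ninth chord on Db.
The lowest note is Db, the root of the chord, so this is root position.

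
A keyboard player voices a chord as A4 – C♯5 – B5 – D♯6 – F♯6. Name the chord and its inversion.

B dominant ninth, third inversion

Reducing to letter names: A, C#, B, D#, F#. These stack in thirds as B–D#–F#–A–C# — a B dominant ninth chord.
The lowest note is A, the seventh of the chord, so this is third inversion.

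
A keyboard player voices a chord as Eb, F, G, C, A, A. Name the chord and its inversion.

F dominant ninth, third inversion

The pitch classes Eb, F, G, C, A arrange in thirds as F–A–C–Eb–G: an F dominant ninth chord.
Eb is the seventh of F dominant ninth; seventh in the bass means third inversion.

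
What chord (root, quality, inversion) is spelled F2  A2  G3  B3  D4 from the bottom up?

G dominant ninth, third inversion

Reducing to letter names: F, A, G, B, D. These stack in thirds as G–B–D–F–A — a G dominant ninth chord.
With the seventh (F) in the bass, the chord is in third inversion.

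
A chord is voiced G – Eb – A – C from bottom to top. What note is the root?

A

Reordering G, Eb, A, C into stacked thirds gives A–C–Eb–G; the bottom of that stack, A, is the root.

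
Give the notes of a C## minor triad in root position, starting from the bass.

The chord tones are C##–E#–G##. With the root (C##) lowest for root position: C##, E#, G##.

C##, E#, G##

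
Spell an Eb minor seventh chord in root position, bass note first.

The chord tones are Eb–Gb–Bb–Db. With the root (Eb) lowest for root position: Eb, Gb, Bb, Db.

Eb, Gb, Bb, Db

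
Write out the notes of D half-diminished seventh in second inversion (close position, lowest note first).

Ab, C, D, F

The chord tones are D–F–Ab–C. With the fifth (Ab) lowest for second inversion: Ab, C, D, F.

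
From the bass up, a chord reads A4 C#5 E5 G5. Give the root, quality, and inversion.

A dominant seventh, root position

Reducing to letter names: A, C#, E, G. These stack in thirds as A–C#–E–G — an A dominant seventh chord.
A is the root of A dominant seventh; root in the bass means root position (figured bass 7).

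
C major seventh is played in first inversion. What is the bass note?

In first inversion the third is lowest. For C major seventh (C–E–G–B) that is E.

E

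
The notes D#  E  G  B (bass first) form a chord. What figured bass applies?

4/2

The notes D#, E, G, B stack in thirds as E–G–B–D# — an E minor-major seventh chord. The bass D# is the seventh, so this is third inversion: figured 4/2.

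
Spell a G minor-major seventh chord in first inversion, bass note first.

Bb, D, F#, G

G minor-major seventh is G–Bb–D–F#. First inversion puts the third (Bb) in the bass, with the remaining tones above: Bb, D, F#, G.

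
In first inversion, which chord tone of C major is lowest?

The third of C major (C–E–G) is E; that is the bass in first inversion.

E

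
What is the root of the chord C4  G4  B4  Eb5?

Reordering C, G, B, Eb into stacked thirds gives C–Eb–G–B; the bottom of that stack, C, is the root.

C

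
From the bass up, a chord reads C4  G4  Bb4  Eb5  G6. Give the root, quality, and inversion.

C minor seventh, root position

The distinct note names are C, G, Bb, Eb. Stacked in thirds they read C–Eb–G–Bb, which is a minor seventh chord on C.
With the root (C) in the bass, the chord is in root position (figured bass 7).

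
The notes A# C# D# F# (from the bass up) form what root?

D#

A#, C#, D#, F# are the tones of a D# minor seventh chord (D#–F#–A#–C#), making D# the root.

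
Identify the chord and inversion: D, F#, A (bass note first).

The pitch classes D, F#, A arrange in thirds as D–F#–A: a D major triad.
With the root (D) in the bass, the chord is in root position (figured bass 5/3).

D major, root position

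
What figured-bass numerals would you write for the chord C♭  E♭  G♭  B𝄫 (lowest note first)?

7

The notes Cb, Eb, Gb, Bbb stack in thirds as Cb–Eb–Gb–Bbb — a Cb dominant seventh chord. The bass Cb is the root, so this is root position: figured 7.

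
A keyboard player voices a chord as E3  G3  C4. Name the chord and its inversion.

The distinct note names are E, G, C. Stacked in thirds they read C–E–G, which is a major triad on C.
With the third (E) in the bass, the chord is in first inversion (figured bass 6).

C major, first inversion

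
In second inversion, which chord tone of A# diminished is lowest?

E

A# diminished is A#–C#–E. Second inversion places the fifth in the bass: E.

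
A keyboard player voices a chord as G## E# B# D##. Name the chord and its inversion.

Reducing to letter names: G##, E#, B#, D##. These stack in thirds as E#–G##–B#–D## — an E# major seventh chord.
With the third (G##) in the bass, the chord is in first inversion (figured bass 6/5).

E# major seventh, first inversion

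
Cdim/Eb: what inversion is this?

Cdim/Eb means C diminished with Eb in the bass. Eb is the third of C diminished (C–Eb–Gb), so this is first inversion.

first inversion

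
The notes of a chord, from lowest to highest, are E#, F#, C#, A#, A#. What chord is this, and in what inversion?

F# major seventh, third inversion

The pitch classes E#, F#, C#, A# arrange in thirds as F#–A#–C#–E#: an F# major seventh chord.
The lowest note is E#, the seventh of the chord, so this is third inversion (figured bass 4/2).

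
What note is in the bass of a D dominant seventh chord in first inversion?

F#

The third of D dominant seventh (D–F#–A–C) is F#; that is the bass in first inversion.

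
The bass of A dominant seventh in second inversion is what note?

E

The fifth of A dominant seventh (A–C#–E–G) is E; that is the bass in second inversion.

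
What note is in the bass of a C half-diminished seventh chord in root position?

C

C half-diminished seventh is C–Eb–Gb–Bb. Root position places the root in the bass: C.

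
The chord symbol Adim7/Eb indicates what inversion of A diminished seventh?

second inversion

Adim7/Eb means A diminished seventh with Eb in the bass. Eb is the fifth of A diminished seventh (A–C–Eb–Gb), so this is second inversion.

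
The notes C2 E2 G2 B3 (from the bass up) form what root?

Reordering C, E, G, B into stacked thirds gives C–E–G–B; the bottom of that stack, C, is the root.

C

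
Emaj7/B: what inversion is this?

second inversion

Emaj7/B means E major seventh with B in the bass. B is the fifth of E major seventh (E–G#–B–D#), so this is second inversion.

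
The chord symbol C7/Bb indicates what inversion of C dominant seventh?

third inversion

C7/Bb means C dominant seventh with Bb in the bass. Bb is the seventh of C dominant seventh (C–E–G–Bb), so this is third inversion.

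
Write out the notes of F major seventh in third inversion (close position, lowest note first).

The chord tones are F–A–C–E. With the seventh (E) lowest for third inversion: E, F, A, C.

E, F, A, C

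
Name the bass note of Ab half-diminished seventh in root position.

The root of Ab half-diminished seventh (Ab–Cb–Ebb–Gb) is Ab; that is the bass in root position.

Ab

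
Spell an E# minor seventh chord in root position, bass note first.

The chord tones are E#–G#–B#–D#. With the root (E#) lowest for root position: E#, G#, B#, D#.

E#, G#, B#, D#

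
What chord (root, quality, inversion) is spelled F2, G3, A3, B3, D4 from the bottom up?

The distinct note names are F, G, A, B, D. Stacked in thirds they read G–B–D–F–A, which is a dominant ninth chord on G.
With the seventh (F) in the bass, the chord is in third inversion.

G dominant ninth, third inversion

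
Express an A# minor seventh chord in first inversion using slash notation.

A#m7/C#

First inversion of A# minor seventh has the third (C#) in the bass. As a slash chord: A#m7/C#.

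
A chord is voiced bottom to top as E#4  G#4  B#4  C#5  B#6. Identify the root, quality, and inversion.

Reducing to letter names: E#, G#, B#, C#. These stack in thirds as C#–E#–G#–B# — a C# major seventh chord.
With the third (E#) in the bass, the chord is in first inversion (figured bass 6/5).

C# major seventh, first inversion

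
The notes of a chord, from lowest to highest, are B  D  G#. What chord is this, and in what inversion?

G# diminished, first inversion

Reducing to letter names: B, D, G#. These stack in thirds as G#–B–D — a G# diminished triad.
B is the third of G# diminished; third in the bass means first inversion (figured bass 6).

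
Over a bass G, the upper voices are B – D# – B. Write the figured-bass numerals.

5/3

The notes G, B, D# stack in thirds as G–B–D# — a G augmented triad. The bass G is the root, so this is root position: figured 5/3.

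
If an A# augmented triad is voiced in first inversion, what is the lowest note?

C##

In first inversion the third is lowest. For A# augmented (A#–C##–E##) that is C##.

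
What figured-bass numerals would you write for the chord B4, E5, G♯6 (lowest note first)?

6/4

The notes B, E, G# stack in thirds as E–G#–B — an E major triad. The bass B is the fifth, so this is second inversion: figured 6/4.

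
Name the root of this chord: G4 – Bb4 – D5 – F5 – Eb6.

G, Bb, D, F, Eb are the tones of an Eb major ninth chord (Eb–G–Bb–D–F), making Eb the root.

Eb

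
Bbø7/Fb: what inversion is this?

Bbø7/Fb means Bb half-diminished seventh with Fb in the bass. Fb is the fifth of Bb half-diminished seventh (Bb–Db–Fb–Ab), so this is second inversion.

second inversion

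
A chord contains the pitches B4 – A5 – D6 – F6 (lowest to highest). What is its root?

B

Reordering B, A, D, F into stacked thirds gives B–D–F–A; the bottom of that stack, B, is the root.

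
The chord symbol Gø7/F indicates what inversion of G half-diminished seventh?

third inversion

Gø7/F means G half-diminished seventh with F in the bass. F is the seventh of G half-diminished seventh (G–Bb–Db–F), so this is third inversion.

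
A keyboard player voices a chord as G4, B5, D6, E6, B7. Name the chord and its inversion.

The pitch classes G, B, D, E arrange in thirds as E–G–B–D: an E minor seventh chord.
The lowest note is G, the third of the chord, so this is first inversion (figured bass 6/5).

E minor seventh, first inversion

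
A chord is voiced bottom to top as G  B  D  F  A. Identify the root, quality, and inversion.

The distinct note names are G, B, D, F, A. Stacked in thirds they read G–B–D–F–A, which is a dominant ninth chord on G.
G is the root of G dominant ninth; root in the bass means root position.

G dominant ninth, root position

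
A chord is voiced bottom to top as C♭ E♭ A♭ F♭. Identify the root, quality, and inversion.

Fb major seventh, second inversion

The distinct note names are Cb, Eb, Ab, Fb. Stacked in thirds they read Fb–Ab–Cb–Eb, which is a major seventh chord on Fb.
Cb is the fifth of Fb major seventh; fifth in the bass means second inversion (figured bass 4/3).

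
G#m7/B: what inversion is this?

G#m7/B means G# minor seventh with B in the bass. B is the third of G# minor seventh (G#–B–D#–F#), so this is first inversion.

first inversion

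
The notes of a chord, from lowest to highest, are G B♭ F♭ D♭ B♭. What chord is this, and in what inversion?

The pitch classes G, Bb, Fb, Db arrange in thirds as G–Bb–Db–Fb: a G diminished seventh chord.
With the root (G) in the bass, the chord is in root position (figured bass 7).

G diminished seventh, root position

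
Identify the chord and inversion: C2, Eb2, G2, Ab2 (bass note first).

The pitch classes C, Eb, G, Ab arrange in thirds as Ab–C–Eb–G: an Ab major seventh chord.
The lowest note is C, the third of the chord, so this is first inversion (figured bass 6/5).

Ab major seventh, first inversion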